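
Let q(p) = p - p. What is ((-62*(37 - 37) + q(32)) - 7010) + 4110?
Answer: -2900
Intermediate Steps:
q(p) = 0
((-62*(37 - 37) + q(32)) - 7010) + 4110 = ((-62*(37 - 37) + 0) - 7010) + 4110 = ((-62*0 + 0) - 7010) + 4110 = ((0 + 0) - 7010) + 4110 = (0 - 7010) + 4110 = -7010 + 4110 = -2900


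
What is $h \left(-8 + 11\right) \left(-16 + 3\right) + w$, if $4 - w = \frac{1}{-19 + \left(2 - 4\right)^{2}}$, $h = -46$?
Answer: $\frac{26971}{15} \approx 1798.1$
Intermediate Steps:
$w = \frac{61}{15}$ ($w = 4 - \frac{1}{-19 + \left(2 - 4\right)^{2}} = 4 - \frac{1}{-19 + \left(-2\right)^{2}} = 4 - \frac{1}{-19 + 4} = 4 - \frac{1}{-15} = 4 - - \frac{1}{15} = 4 + \frac{1}{15} = \frac{61}{15} \approx 4.0667$)
$h \left(-8 + 11\right) \left(-16 + 3\right) + w = - 46 \left(-8 + 11\right) \left(-16 + 3\right) + \frac{61}{15} = - 46 \cdot 3 \left(-13\right) + \frac{61}{15} = \left(-46\right) \left(-39\right) + \frac{61}{15} = 1794 + \frac{61}{15} = \frac{26971}{15}$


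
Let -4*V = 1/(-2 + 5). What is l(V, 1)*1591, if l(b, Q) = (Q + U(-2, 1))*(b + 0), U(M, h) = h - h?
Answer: -1591/12 ≈ -132.58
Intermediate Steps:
U(M, h) = 0
V = -1/12 (V = -1/(4*(-2 + 5)) = -¼/3 = -¼*⅓ = -1/12 ≈ -0.083333)
l(b, Q) = Q*b (l(b, Q) = (Q + 0)*(b + 0) = Q*b)
l(V, 1)*1591 = (1*(-1/12))*1591 = -1/12*1591 = -1591/12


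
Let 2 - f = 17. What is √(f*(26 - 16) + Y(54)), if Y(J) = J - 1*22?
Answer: I*√118 ≈ 10.863*I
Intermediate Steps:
f = -15 (f = 2 - 1*17 = 2 - 17 = -15)
Y(J) = -22 + J (Y(J) = J - 22 = -22 + J)
√(f*(26 - 16) + Y(54)) = √(-15*(26 - 16) + (-22 + 54)) = √(-15*10 + 32) = √(-150 + 32) = √(-118) = I*√118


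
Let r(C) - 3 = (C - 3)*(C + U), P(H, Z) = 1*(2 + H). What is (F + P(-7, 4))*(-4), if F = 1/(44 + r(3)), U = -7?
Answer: 936/47 ≈ 19.915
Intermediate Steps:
P(H, Z) = 2 + H
r(C) = 3 + (-7 + C)*(-3 + C) (r(C) = 3 + (C - 3)*(C - 7) = 3 + (-3 + C)*(-7 + C) = 3 + (-7 + C)*(-3 + C))
F = 1/47 (F = 1/(44 + (24 + 3² - 10*3)) = 1/(44 + (24 + 9 - 30)) = 1/(44 + 3) = 1/47 ≈ 0.021277)
(F + P(-7, 4))*(-4) = (1/47 + (2 - 7))*(-4) = (1/47 - 5)*(-4) = -234/47*(-4) = 936/47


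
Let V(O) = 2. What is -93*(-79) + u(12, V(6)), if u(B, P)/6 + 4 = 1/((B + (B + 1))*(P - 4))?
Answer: 183072/25 ≈ 7322.9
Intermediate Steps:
u(B, P) = -24 + 6/((1 + 2*B)*(-4 + P)) (u(B, P) = -24 + 6/(((B + (B + 1))*(P - 4))) = -24 + 6/(((B + (1 + B))*(-4 + P))) = -24 + 6/(((1 + 2*B)*(-4 + P))) = -24 + 6*(1/((1 + 2*B)*(-4 + P))) = -24 + 6/((1 + 2*B)*(-4 + P)))
-93*(-79) + u(12, V(6)) = -93*(-79) + 6*(17 - 4*2 + 32*12 - 8*12*2)/(-4 + 2 - 8*12 + 2*12*2) = 7347 + 6*(17 - 8 + 384 - 192)/(-4 + 2 - 96 + 48) = 7347 + 6*201/(-50) = 7347 + 6*(-1/50)*201 = 7347 - 603/25 = 183072/25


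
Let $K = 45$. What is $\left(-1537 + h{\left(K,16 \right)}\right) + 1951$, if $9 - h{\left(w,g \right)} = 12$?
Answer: $411$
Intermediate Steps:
$h{\left(w,g \right)} = -3$ ($h{\left(w,g \right)} = 9 - 12 = -3$)
$\left(-1537 + h{\left(K,16 \right)}\right) + 1951 = \left(-1537 - 3\right) + 1951 = -1540 + 1951 = 411$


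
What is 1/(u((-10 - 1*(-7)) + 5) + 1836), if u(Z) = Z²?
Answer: 1/1840 ≈ 0.00054348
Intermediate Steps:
1/(u((-10 - 1*(-7)) + 5) + 1836) = 1/(((-10 - 1*(-7)) + 5)² + 1836) = 1/(((-10 + 7) + 5)² + 1836) = 1/((-3 + 5)² + 1836) = 1/(2² + 1836) = 1/(4 + 1836) = 1/1840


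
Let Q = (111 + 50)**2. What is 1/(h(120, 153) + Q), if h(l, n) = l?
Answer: 1/26041 ≈ 3.8401e-5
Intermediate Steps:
Q = 25921 (Q = 161**2 = 25921)
1/(h(120, 153) + Q) = 1/(120 + 25921) = 1/26041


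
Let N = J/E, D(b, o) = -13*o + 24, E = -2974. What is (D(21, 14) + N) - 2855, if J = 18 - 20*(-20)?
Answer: -4480540/1487 ≈ -3013.1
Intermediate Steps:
D(b, o) = 24 - 13*o
J = 418 (J = 18 + 400 = 418)
N = -209/1487 (N = 418/(-2974) = 418*(-1/2974) = -209/1487 ≈ -0.14055)
(D(21, 14) + N) - 2855 = ((24 - 13*14) - 209/1487) - 2855 = ((24 - 182) - 209/1487) - 2855 = (-158 - 209/1487) - 2855 = -235155/1487 - 2855 = -4480540/1487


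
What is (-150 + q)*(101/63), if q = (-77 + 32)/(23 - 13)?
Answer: -10403/42 ≈ -247.69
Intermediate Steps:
q = -9/2 (q = -45/10 = -45*⅒ = -9/2 ≈ -4.5000)
(-150 + q)*(101/63) = (-150 - 9/2)*(101/63) = -31209/(2*63) = -309/2*101/63 = -10403/42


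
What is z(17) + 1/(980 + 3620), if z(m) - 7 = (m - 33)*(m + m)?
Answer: -2470199/4600 ≈ -537.00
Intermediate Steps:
z(m) = 7 + 2*m*(-33 + m) (z(m) = 7 + (m - 33)*(m + m) = 7 + (-33 + m)*(2*m) = 7 + 2*m*(-33 + m))
z(17) + 1/(980 + 3620) = (7 - 66*17 + 2*17²) + 1/(980 + 3620) = (7 - 1122 + 2*289) + 1/4600 = (7 - 1122 + 578) + 1/4600 = -537 + 1/4600 = -2470199/4600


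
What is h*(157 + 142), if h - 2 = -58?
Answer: -16744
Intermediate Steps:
h = -56 (h = 2 - 58 = -56)
h*(157 + 142) = -56*(157 + 142) = -56*299 = -16744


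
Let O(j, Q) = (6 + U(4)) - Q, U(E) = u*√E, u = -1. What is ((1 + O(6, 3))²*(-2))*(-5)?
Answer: 40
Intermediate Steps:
U(E) = -√E
O(j, Q) = 4 - Q (O(j, Q) = (6 - √4) - Q = (6 - 1*2) - Q = (6 - 2) - Q = 4 - Q)
((1 + O(6, 3))²*(-2))*(-5) = ((1 + (4 - 1*3))²*(-2))*(-5) = ((1 + (4 - 3))²*(-2))*(-5) = ((1 + 1)²*(-2))*(-5) = (2²*(-2))*(-5) = (4*(-2))*(-5) = -8*(-5) = 40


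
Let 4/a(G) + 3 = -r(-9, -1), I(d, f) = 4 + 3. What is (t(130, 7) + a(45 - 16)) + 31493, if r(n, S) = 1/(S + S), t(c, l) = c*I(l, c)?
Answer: 162007/5 ≈ 32401.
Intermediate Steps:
I(d, f) = 7
t(c, l) = 7*c (t(c, l) = c*7 = 7*c)
r(n, S) = 1/(2*S)
a(G) = -8/5 (a(G) = 4/(-3 - 1/(2*(-1))) = 4/(-3 - (-1)/2) = 4/(-3 - 1*(-1/2)) = 4/(-3 + 1/2) = 4/(-5/2) = 4*(-2/5) = -8/5)
(t(130, 7) + a(45 - 16)) + 31493 = (7*130 - 8/5) + 31493 = (910 - 8/5) + 31493 = 4542/5 + 31493 = 162007/5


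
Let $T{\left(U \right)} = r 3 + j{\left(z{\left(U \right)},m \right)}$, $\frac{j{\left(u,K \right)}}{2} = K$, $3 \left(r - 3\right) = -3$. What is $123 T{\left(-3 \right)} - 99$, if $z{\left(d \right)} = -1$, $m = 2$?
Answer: $1131$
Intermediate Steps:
$r = 2$ ($r = 3 + \frac{1}{3} \left(-3\right) = 3 - 1 = 2$)
$j{\left(u,K \right)} = 2 K$
$T{\left(U \right)} = 10$ ($T{\left(U \right)} = 2 \cdot 3 + 2 \cdot 2 = 6 + 4 = 10$)
$123 T{\left(-3 \right)} - 99 = 123 \cdot 10 - 99 = 1230 - 99 = 1131$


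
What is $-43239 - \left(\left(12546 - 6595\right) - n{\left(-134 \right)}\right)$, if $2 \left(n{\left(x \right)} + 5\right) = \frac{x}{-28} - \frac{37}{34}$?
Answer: $- \frac{5853985}{119} \approx -49193.0$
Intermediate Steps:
$n{\left(x \right)} = - \frac{377}{68} - \frac{x}{56}$ ($n{\left(x \right)} = -5 + \frac{\frac{x}{-28} - \frac{37}{34}}{2} = -5 + \frac{x \left(- \frac{1}{28}\right) - \frac{37}{34}}{2} = -5 + \frac{- \frac{x}{28} - \frac{37}{34}}{2} = -5 + \frac{- \frac{37}{34} - \frac{x}{28}}{2} = -5 - \left(\frac{37}{68} + \frac{x}{56}\right) = - \frac{377}{68} - \frac{x}{56}$)
$-43239 - \left(\left(12546 - 6595\right) - n{\left(-134 \right)}\right) = -43239 - \left(\left(12546 - 6595\right) - \left(- \frac{377}{68} - - \frac{67}{28}\right)\right) = -43239 - \left(\left(12546 - 6595\right) - \left(- \frac{377}{68} + \frac{67}{28}\right)\right) = -43239 - \left(5951 - - \frac{375}{119}\right) = -43239 - \left(5951 + \frac{375}{119}\right) = -43239 - \frac{708544}{119} = - \frac{5853985}{119}$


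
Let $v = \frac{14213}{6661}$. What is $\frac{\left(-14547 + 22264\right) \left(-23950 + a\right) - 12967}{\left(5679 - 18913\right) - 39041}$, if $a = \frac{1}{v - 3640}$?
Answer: $\frac{4478892630071696}{1266718756425} \approx 3535.8$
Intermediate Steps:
$v = \frac{14213}{6661}$ ($v = 14213 \cdot \frac{1}{6661} = \frac{14213}{6661} \approx 2.1338$)
$a = - \frac{6661}{24231827}$ ($a = \frac{1}{\frac{14213}{6661} - 3640} = \frac{1}{- \frac{24231827}{6661}} = - \frac{6661}{24231827} \approx -0.00027489$)
$\frac{\left(-14547 + 22264\right) \left(-23950 + a\right) - 12967}{\left(5679 - 18913\right) - 39041} = \frac{\left(-14547 + 22264\right) \left(-23950 - \frac{6661}{24231827}\right) - 12967}{\left(5679 - 18913\right) - 39041} = \frac{7717 \left(- \frac{580352263311}{24231827}\right) - 12967}{\left(5679 - 18913\right) - 39041} = \frac{- \frac{4478578415970987}{24231827} - 12967}{-13234 - 39041} = - \frac{4478892630071696}{24231827 \left(-52275\right)} = \left(- \frac{4478892630071696}{24231827}\right) \left(- \frac{1}{52275}\right) = \frac{4478892630071696}{1266718756425}$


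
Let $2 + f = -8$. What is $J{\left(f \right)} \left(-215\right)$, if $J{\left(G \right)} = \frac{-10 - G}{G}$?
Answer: $0$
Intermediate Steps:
$f = -10$ ($f = -2 - 8 = -10$)
$J{\left(G \right)} = \frac{-10 - G}{G}$
$J{\left(f \right)} \left(-215\right) = \frac{-10 - -10}{-10} \left(-215\right) = - \frac{-10 + 10}{10} \left(-215\right) = \left(- \frac{1}{10}\right) 0 \left(-215\right) = 0 \left(-215\right) = 0$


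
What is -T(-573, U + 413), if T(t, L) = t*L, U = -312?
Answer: 57873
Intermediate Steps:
T(t, L) = L*t
-T(-573, U + 413) = -(-312 + 413)*(-573) = -101*(-573) = -1*(-57873) = 57873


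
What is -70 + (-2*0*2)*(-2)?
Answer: -70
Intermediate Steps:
-70 + (-2*0*2)*(-2) = -70 + (0*2)*(-2) = -70 + 0*(-2) = -70 + 0 = -70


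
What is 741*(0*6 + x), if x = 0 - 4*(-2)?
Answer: 5928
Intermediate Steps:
x = 8 (x = 0 + 8 = 8)
741*(0*6 + x) = 741*(0*6 + 8) = 741*(0 + 8) = 741*8 = 5928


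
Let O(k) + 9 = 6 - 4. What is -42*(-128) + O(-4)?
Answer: 5369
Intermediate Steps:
O(k) = -7 (O(k) = -9 + (6 - 4) = -9 + 2 = -7)
-42*(-128) + O(-4) = -42*(-128) - 7 = 5376 - 7 = 5369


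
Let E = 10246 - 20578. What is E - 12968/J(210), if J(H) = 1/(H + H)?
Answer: -5456892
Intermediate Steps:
J(H) = 1/(2*H)
E = -10332
E - 12968/J(210) = -10332 - 12968/((½)/210) = -10332 - 12968/((½)*(1/210)) = -10332 - 12968/1/420 = -10332 - 12968*420 = -10332 - 5446560 = -5456892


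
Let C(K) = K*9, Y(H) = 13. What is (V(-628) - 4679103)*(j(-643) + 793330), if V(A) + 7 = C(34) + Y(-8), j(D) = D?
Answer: -3708816801417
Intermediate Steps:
C(K) = 9*K
V(A) = 312 (V(A) = -7 + (9*34 + 13) = -7 + (306 + 13) = -7 + 319 = 312)
(V(-628) - 4679103)*(j(-643) + 793330) = (312 - 4679103)*(-643 + 793330) = -4678791*792687 = -3708816801417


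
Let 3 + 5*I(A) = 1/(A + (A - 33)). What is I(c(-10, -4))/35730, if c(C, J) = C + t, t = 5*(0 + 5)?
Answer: -1/53595 ≈ -1.8658e-5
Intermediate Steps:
t = 25 (t = 5*5 = 25)
c(C, J) = 25 + C (c(C, J) = C + 25 = 25 + C)
I(A) = -3/5 + 1/(5*(-33 + 2*A)) (I(A) = -3/5 + 1/(5*(A + (A - 33))) = -3/5 + 1/(5*(A + (-33 + A))) = -3/5 + 1/(5*(-33 + 2*A)))
I(c(-10, -4))/35730 = (2*(50 - 3*(25 - 10))/(5*(-33 + 2*(25 - 10))))/35730 = (2*(50 - 3*15)/(5*(-33 + 2*15)))*(1/35730) = (2*(50 - 45)/(5*(-33 + 30)))*(1/35730) = ((2/5)*5/(-3))*(1/35730) = ((2/5)*(-1/3)*5)*(1/35730) = -2/3*1/35730 = -1/53595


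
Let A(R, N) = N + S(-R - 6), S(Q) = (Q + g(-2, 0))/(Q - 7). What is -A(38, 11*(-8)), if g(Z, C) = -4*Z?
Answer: 1484/17 ≈ 87.294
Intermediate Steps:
S(Q) = (8 + Q)/(-7 + Q) (S(Q) = (Q - 4*(-2))/(Q - 7) = (Q + 8)/(-7 + Q) = (8 + Q)/(-7 + Q))
A(R, N) = N + (2 - R)/(-13 - R) (A(R, N) = N + (8 + (-R - 6))/(-7 + (-R - 6)) = N + (8 + (-6 - R))/(-7 + (-6 - R)) = N + (2 - R)/(-13 - R))
-A(38, 11*(-8)) = -(-2 + 38 + (11*(-8))*(13 + 38))/(13 + 38) = -(-2 + 38 - 88*51)/51 = -(-2 + 38 - 4488)/51 = -(-4452)/51 = -1*(-1484/17) = 1484/17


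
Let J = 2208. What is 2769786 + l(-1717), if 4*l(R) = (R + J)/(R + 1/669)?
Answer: 12726302168289/4594688 ≈ 2.7698e+6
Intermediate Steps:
l(R) = (2208 + R)/(4*(1/669 + R)) (l(R) = ((R + 2208)/(R + 1/669))/4 = ((2208 + R)/(R + 1/669))/4 = ((2208 + R)/(1/669 + R))/4 = (2208 + R)/(4*(1/669 + R)))
2769786 + l(-1717) = 2769786 + 669*(2208 - 1717)/(4*(1 + 669*(-1717))) = 2769786 + (669/4)*491/(1 - 1148673) = 2769786 + (669/4)*491/(-1148672) = 2769786 + (669/4)*(-1/1148672)*491 = 2769786 - 328479/4594688 = 12726302168289/4594688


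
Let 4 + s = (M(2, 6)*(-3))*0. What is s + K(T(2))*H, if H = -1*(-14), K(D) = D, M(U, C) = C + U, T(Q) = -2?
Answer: -32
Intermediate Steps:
s = -4 (s = -4 + ((6 + 2)*(-3))*0 = -4 + (8*(-3))*0 = -4 - 24*0 = -4 + 0 = -4)
H = 14
s + K(T(2))*H = -4 - 2*14 = -4 - 28 = -32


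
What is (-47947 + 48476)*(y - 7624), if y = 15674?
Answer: 4258450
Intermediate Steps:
(-47947 + 48476)*(y - 7624) = (-47947 + 48476)*(15674 - 7624) = 529*8050 = 4258450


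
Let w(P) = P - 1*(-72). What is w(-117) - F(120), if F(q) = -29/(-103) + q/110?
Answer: -52540/1133 ≈ -46.372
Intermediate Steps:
F(q) = 29/103 + q/110 (F(q) = -29*(-1/103) + q*(1/110) = 29/103 + q/110)
w(P) = 72 + P (w(P) = P + 72 = 72 + P)
w(-117) - F(120) = (72 - 117) - (29/103 + (1/110)*120) = -45 - (29/103 + 12/11) = -45 - 1*1555/1133 = -45 - 1555/1133 = -52540/1133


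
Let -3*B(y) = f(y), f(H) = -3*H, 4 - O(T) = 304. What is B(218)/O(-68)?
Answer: -109/150 ≈ -0.72667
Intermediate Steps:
O(T) = -300 (O(T) = 4 - 1*304 = 4 - 304 = -300)
B(y) = y (B(y) = -(-1)*y = y)
B(218)/O(-68) = 218/(-300) = 218*(-1/300) = -109/150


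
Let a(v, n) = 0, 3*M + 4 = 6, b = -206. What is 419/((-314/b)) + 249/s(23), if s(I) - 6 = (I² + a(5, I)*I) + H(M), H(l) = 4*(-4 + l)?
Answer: 67657984/245705 ≈ 275.36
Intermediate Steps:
M = ⅔ (M = -4/3 + (⅓)*6 = -4/3 + 2 = ⅔ ≈ 0.66667)
H(l) = -16 + 4*l
s(I) = -22/3 + I² (s(I) = 6 + ((I² + 0*I) + (-16 + 4*(⅔))) = 6 + ((I² + 0) + (-16 + 8/3)) = 6 + (I² - 40/3) = 6 + (-40/3 + I²) = -22/3 + I²)
419/((-314/b)) + 249/s(23) = 419/((-314/(-206))) + 249/(-22/3 + 23²) = 419/((-314*(-1/206))) + 249/(-22/3 + 529) = 419/(157/103) + 249/(1565/3) = 419*(103/157) + 249*(3/1565) = 43157/157 + 747/1565 = 67657984/245705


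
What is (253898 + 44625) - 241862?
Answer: 56661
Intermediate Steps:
(253898 + 44625) - 241862 = 298523 - 241862 = 56661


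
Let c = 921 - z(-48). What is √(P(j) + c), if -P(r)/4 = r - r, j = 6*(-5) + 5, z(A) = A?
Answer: √969 ≈ 31.129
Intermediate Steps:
c = 969 (c = 921 - 1*(-48) = 921 + 48 = 969)
j = -25 (j = -30 + 5 = -25)
P(r) = 0 (P(r) = -4*(r - r) = -4*0 = 0)
√(P(j) + c) = √(0 + 969) = √969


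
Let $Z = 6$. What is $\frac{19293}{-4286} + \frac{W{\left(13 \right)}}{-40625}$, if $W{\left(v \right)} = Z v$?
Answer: $- \frac{60316341}{13393750} \approx -4.5033$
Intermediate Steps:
$W{\left(v \right)} = 6 v$
$\frac{19293}{-4286} + \frac{W{\left(13 \right)}}{-40625} = \frac{19293}{-4286} + \frac{6 \cdot 13}{-40625} = 19293 \left(- \frac{1}{4286}\right) + 78 \left(- \frac{1}{40625}\right) = - \frac{19293}{4286} - \frac{6}{3125} = - \frac{60316341}{13393750}$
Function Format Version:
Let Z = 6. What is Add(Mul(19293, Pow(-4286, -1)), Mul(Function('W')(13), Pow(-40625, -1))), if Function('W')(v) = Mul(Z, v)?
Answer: Rational(-60316341, 13393750) ≈ -4.5033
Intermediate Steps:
Function('W')(v) = Mul(6, v)
Add(Mul(19293, Pow(-4286, -1)), Mul(Function('W')(13), Pow(-40625, -1))) = Add(Mul(19293, Pow(-4286, -1)), Mul(Mul(6, 13), Pow(-40625, -1))) = Add(Mul(19293, Rational(-1, 4286)), Mul(78, Rational(-1, 40625))) = Add(Rational(-19293, 4286), Rational(-6, 3125)) = Rational(-60316341, 13393750)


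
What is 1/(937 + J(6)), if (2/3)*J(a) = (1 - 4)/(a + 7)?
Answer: 26/24353 ≈ 0.0010676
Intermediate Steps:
J(a) = -9/(2*(7 + a)) (J(a) = 3*((1 - 4)/(a + 7))/2 = 3*(-3/(7 + a))/2 = -9/(2*(7 + a)))
1/(937 + J(6)) = 1/(937 - 9/(14 + 2*6)) = 1/(937 - 9/(14 + 12)) = 1/(937 - 9/26) = 1/(24353/26) = 26/24353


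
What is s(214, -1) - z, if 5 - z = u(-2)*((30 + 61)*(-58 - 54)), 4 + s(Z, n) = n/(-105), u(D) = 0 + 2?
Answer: -2141264/105 ≈ -20393.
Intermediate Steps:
u(D) = 2
s(Z, n) = -4 - n/105 (s(Z, n) = -4 + n/(-105) = -4 + n*(-1/105) = -4 - n/105)
z = 20389 (z = 5 - 2*(30 + 61)*(-58 - 54) = 5 - 2*91*(-112) = 5 - 2*(-10192) = 5 - 1*(-20384) = 5 + 20384 = 20389)
s(214, -1) - z = (-4 - 1/105*(-1)) - 1*20389 = (-4 + 1/105) - 20389 = -419/105 - 20389 = -2141264/105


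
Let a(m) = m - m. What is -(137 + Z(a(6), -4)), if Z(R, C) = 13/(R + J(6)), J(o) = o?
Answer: -835/6 ≈ -139.17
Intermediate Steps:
a(m) = 0
Z(R, C) = 13/(6 + R) (Z(R, C) = 13/(R + 6) = 13/(6 + R))
-(137 + Z(a(6), -4)) = -(137 + 13/(6 + 0)) = -(137 + 13/6) = -1*835/6 = -835/6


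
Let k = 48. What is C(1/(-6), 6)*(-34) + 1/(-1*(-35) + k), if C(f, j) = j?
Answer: -16931/83 ≈ -203.99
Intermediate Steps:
C(1/(-6), 6)*(-34) + 1/(-1*(-35) + k) = 6*(-34) + 1/(-1*(-35) + 48) = -204 + 1/(35 + 48) = -204 + 1/83 = -16931/83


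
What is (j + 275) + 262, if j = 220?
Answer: 757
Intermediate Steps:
(j + 275) + 262 = (220 + 275) + 262 = 495 + 262 = 757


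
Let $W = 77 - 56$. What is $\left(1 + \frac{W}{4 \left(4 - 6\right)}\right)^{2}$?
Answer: $\frac{169}{64} \approx 2.6406$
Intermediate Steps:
$W = 21$ ($W = 77 - 56 = 21$)
$\left(1 + \frac{W}{4 \left(4 - 6\right)}\right)^{2} = \left(1 + \frac{21}{4 \left(4 - 6\right)}\right)^{2} = \left(1 + \frac{21}{4 \left(-2\right)}\right)^{2} = \left(1 + \frac{21}{-8}\right)^{2} = \left(1 + 21 \left(- \frac{1}{8}\right)\right)^{2} = \left(1 - \frac{21}{8}\right)^{2} = \left(- \frac{13}{8}\right)^{2} = \frac{169}{64}$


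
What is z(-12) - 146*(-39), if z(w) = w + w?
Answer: 5670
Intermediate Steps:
z(w) = 2*w
z(-12) - 146*(-39) = 2*(-12) - 146*(-39) = -24 + 5694 = 5670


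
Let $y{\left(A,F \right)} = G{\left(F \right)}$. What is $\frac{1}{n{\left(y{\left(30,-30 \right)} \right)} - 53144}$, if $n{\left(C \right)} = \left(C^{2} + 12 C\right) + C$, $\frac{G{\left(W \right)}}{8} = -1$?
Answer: $- \frac{1}{53184} \approx -1.8803 \cdot 10^{-5}$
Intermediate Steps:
$G{\left(W \right)} = -8$ ($G{\left(W \right)} = 8 \left(-1\right) = -8$)
$y{\left(A,F \right)} = -8$
$n{\left(C \right)} = C^{2} + 13 C$
$\frac{1}{n{\left(y{\left(30,-30 \right)} \right)} - 53144} = \frac{1}{- 8 \left(13 - 8\right) - 53144} = \frac{1}{\left(-8\right) 5 - 53144} = \frac{1}{-40 - 53144} = \frac{1}{-53184} = - \frac{1}{53184}$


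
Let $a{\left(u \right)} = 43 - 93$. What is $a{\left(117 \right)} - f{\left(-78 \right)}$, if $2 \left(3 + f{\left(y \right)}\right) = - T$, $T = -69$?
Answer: $- \frac{163}{2} \approx -81.5$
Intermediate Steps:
$f{\left(y \right)} = \frac{63}{2}$ ($f{\left(y \right)} = -3 + \frac{\left(-1\right) \left(-69\right)}{2} = -3 + \frac{1}{2} \cdot 69 = -3 + \frac{69}{2} = \frac{63}{2}$)
$a{\left(u \right)} = -50$
$a{\left(117 \right)} - f{\left(-78 \right)} = -50 - \frac{63}{2} = - \frac{163}{2}$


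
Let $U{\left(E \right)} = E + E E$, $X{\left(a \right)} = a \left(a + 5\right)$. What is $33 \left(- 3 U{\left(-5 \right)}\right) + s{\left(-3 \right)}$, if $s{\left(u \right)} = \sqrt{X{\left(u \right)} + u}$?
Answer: $-1980 + 3 i \approx -1980.0 + 3.0 i$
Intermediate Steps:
$X{\left(a \right)} = a \left(5 + a\right)$
$s{\left(u \right)} = \sqrt{u + u \left(5 + u\right)}$ ($s{\left(u \right)} = \sqrt{u \left(5 + u\right) + u} = \sqrt{u + u \left(5 + u\right)}$)
$U{\left(E \right)} = E + E^{2}$
$33 \left(- 3 U{\left(-5 \right)}\right) + s{\left(-3 \right)} = 33 \left(- 3 \left(- 5 \left(1 - 5\right)\right)\right) + \sqrt{- 3 \left(6 - 3\right)} = 33 \left(- 3 \left(\left(-5\right) \left(-4\right)\right)\right) + \sqrt{\left(-3\right) 3} = 33 \left(\left(-3\right) 20\right) + \sqrt{-9} = 33 \left(-60\right) + 3 i = -1980 + 3 i$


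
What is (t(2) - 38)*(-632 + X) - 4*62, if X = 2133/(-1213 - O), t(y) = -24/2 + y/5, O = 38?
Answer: 4334544/139 ≈ 31184.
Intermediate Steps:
t(y) = -12 + y/5 (t(y) = -24*½ + y*(⅕) = -12 + y/5)
X = -237/139 (X = 2133/(-1213 - 1*38) = 2133/(-1213 - 38) = 2133/(-1251) = 2133*(-1/1251) = -237/139 ≈ -1.7050)
(t(2) - 38)*(-632 + X) - 4*62 = ((-12 + (⅕)*2) - 38)*(-632 - 237/139) - 4*62 = ((-12 + ⅖) - 38)*(-88085/139) - 1*248 = (-58/5 - 38)*(-88085/139) - 248 = -248/5*(-88085/139) - 248 = 4369016/139 - 248 = 4334544/139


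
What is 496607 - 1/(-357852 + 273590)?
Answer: 41845099035/84262 ≈ 4.9661e+5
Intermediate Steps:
496607 - 1/(-357852 + 273590) = 496607 - 1/(-84262) = 496607 - 1*(-1/84262) = 496607 + 1/84262 = 41845099035/84262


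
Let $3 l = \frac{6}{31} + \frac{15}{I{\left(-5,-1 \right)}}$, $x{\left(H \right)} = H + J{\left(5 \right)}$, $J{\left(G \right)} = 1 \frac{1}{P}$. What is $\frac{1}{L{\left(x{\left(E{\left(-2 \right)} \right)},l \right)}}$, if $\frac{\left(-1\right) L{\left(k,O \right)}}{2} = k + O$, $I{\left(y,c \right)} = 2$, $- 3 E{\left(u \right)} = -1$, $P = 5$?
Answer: $- \frac{465}{2881} \approx -0.1614$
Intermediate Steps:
$J{\left(G \right)} = \frac{1}{5}$ ($J{\left(G \right)} = 1 \cdot \frac{1}{5} = \frac{1}{5}$)
$E{\left(u \right)} = \frac{1}{3}$ ($E{\left(u \right)} = \left(- \frac{1}{3}\right) \left(-1\right) = \frac{1}{3}$)
$x{\left(H \right)} = \frac{1}{5} + H$ ($x{\left(H \right)} = H + \frac{1}{5} = \frac{1}{5} + H$)
$l = \frac{159}{62}$ ($l = \frac{\frac{6}{31} + \frac{15}{2}}{3} = \frac{1}{3} \cdot \frac{477}{62} = \frac{159}{62} \approx 2.5645$)
$L{\left(k,O \right)} = - 2 O - 2 k$ ($L{\left(k,O \right)} = - 2 \left(k + O\right) = - 2 \left(O + k\right) = - 2 O - 2 k$)
$\frac{1}{L{\left(x{\left(E{\left(-2 \right)} \right)},l \right)}} = \frac{1}{\left(-2\right) \frac{159}{62} - 2 \left(\frac{1}{5} + \frac{1}{3}\right)} = \frac{1}{- \frac{159}{31} - \frac{16}{15}} = \frac{1}{- \frac{2881}{465}} = - \frac{465}{2881}$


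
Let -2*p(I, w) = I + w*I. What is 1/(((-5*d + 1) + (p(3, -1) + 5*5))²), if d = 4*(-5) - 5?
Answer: 1/22801 ≈ 4.3858e-5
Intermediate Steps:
d = -25 (d = -20 - 5 = -25)
p(I, w) = -I/2 - I*w/2 (p(I, w) = -(I + w*I)/2 = -(I + I*w)/2 = -I/2 - I*w/2)
1/(((-5*d + 1) + (p(3, -1) + 5*5))²) = 1/(((-5*(-25) + 1) + (-½*3*(1 - 1) + 5*5))²) = 1/(((125 + 1) + (-½*3*0 + 25))²) = 1/((126 + (0 + 25))²) = 1/((126 + 25)²) = 1/(151²) = 1/22801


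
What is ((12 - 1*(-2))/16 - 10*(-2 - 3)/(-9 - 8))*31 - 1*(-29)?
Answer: -4767/136 ≈ -35.051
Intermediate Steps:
((12 - 1*(-2))/16 - 10*(-2 - 3)/(-9 - 8))*31 - 1*(-29) = ((12 + 2)*(1/16) - 10/((-17/(-5))))*31 + 29 = (14*(1/16) - 10/((-17*(-⅕))))*31 + 29 = (7/8 - 10/17/5)*31 + 29 = (7/8 - 10*5/17)*31 + 29 = (7/8 - 50/17)*31 + 29 = -281/136*31 + 29 = -8711/136 + 29 = -4767/136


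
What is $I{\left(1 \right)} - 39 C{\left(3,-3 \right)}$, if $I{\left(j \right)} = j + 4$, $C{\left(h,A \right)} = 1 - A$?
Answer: $-151$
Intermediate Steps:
$I{\left(j \right)} = 4 + j$
$I{\left(1 \right)} - 39 C{\left(3,-3 \right)} = \left(4 + 1\right) - 39 \left(1 - -3\right) = 5 - 39 \left(1 + 3\right) = 5 - 156 = -151$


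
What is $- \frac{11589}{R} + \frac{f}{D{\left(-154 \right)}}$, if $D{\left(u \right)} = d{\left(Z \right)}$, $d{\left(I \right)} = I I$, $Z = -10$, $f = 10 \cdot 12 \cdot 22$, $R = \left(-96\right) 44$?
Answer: $\frac{205171}{7040} \approx 29.144$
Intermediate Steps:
$R = -4224$
$f = 2640$ ($f = 120 \cdot 22 = 2640$)
$d{\left(I \right)} = I^{2}$
$D{\left(u \right)} = 100$ ($D{\left(u \right)} = \left(-10\right)^{2} = 100$)
$- \frac{11589}{R} + \frac{f}{D{\left(-154 \right)}} = - \frac{11589}{-4224} + \frac{2640}{100} = \left(-11589\right) \left(- \frac{1}{4224}\right) + 2640 \cdot \frac{1}{100} = \frac{3863}{1408} + \frac{132}{5} = \frac{205171}{7040}$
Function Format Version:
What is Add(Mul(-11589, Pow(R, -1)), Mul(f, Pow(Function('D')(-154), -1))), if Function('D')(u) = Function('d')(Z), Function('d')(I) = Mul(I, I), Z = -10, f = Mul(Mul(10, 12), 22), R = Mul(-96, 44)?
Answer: Rational(205171, 7040) ≈ 29.144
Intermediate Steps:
R = -4224
f = 2640 (f = Mul(120, 22) = 2640)
Function('d')(I) = Pow(I, 2)
Function('D')(u) = 100 (Function('D')(u) = Pow(-10, 2) = 100)
Add(Mul(-11589, Pow(R, -1)), Mul(f, Pow(Function('D')(-154), -1))) = Add(Mul(-11589, Pow(-4224, -1)), Mul(2640, Pow(100, -1))) = Add(Mul(-11589, Rational(-1, 4224)), Mul(2640, Rational(1, 100))) = Add(Rational(3863, 1408), Rational(132, 5)) = Rational(205171, 7040)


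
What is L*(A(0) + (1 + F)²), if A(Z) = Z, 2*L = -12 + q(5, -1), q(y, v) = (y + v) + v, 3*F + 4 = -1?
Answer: -2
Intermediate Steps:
F = -5/3 (F = -4/3 + (⅓)*(-1) = -4/3 - ⅓ = -5/3 ≈ -1.6667)
q(y, v) = y + 2*v (q(y, v) = (v + y) + v = y + 2*v)
L = -9/2 (L = (-12 + (5 + 2*(-1)))/2 = (-12 + (5 - 2))/2 = (-12 + 3)/2 = (½)*(-9) = -9/2 ≈ -4.5000)
L*(A(0) + (1 + F)²) = -9*(0 + (1 - 5/3)²)/2 = -9*(0 + (-⅔)²)/2 = -9*(0 + 4/9)/2 = -9/2*4/9 = -2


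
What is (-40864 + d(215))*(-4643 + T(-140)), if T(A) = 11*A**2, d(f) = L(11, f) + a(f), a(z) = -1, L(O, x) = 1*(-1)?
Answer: -8620968762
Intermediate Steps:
L(O, x) = -1
d(f) = -2 (d(f) = -1 - 1 = -2)
(-40864 + d(215))*(-4643 + T(-140)) = (-40864 - 2)*(-4643 + 11*(-140)**2) = -40866*(-4643 + 11*19600) = -40866*(-4643 + 215600) = -40866*210957 = -8620968762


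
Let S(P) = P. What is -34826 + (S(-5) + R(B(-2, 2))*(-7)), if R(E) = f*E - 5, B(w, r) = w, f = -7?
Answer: -34894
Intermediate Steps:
R(E) = -5 - 7*E (R(E) = -7*E - 5 = -5 - 7*E)
-34826 + (S(-5) + R(B(-2, 2))*(-7)) = -34826 + (-5 + (-5 - 7*(-2))*(-7)) = -34826 + (-5 + (-5 + 14)*(-7)) = -34826 + (-5 + 9*(-7)) = -34826 + (-5 - 63) = -34826 - 68 = -34894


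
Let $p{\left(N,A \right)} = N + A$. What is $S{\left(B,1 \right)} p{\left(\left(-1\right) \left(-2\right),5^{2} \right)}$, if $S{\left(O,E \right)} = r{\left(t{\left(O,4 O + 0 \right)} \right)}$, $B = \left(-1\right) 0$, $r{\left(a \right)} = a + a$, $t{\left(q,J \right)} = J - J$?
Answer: $0$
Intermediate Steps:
$t{\left(q,J \right)} = 0$
$r{\left(a \right)} = 2 a$
$B = 0$
$S{\left(O,E \right)} = 0$ ($S{\left(O,E \right)} = 2 \cdot 0 = 0$)
$p{\left(N,A \right)} = A + N$
$S{\left(B,1 \right)} p{\left(\left(-1\right) \left(-2\right),5^{2} \right)} = 0 \left(5^{2} - -2\right) = 0 \left(25 + 2\right) = 0 \cdot 27 = 0$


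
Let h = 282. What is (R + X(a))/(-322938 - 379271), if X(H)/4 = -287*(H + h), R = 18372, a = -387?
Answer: -138912/702209 ≈ -0.19782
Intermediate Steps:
X(H) = -323736 - 1148*H (X(H) = 4*(-287*(H + 282)) = 4*(-287*(282 + H)) = 4*(-80934 - 287*H) = -323736 - 1148*H)
(R + X(a))/(-322938 - 379271) = (18372 + (-323736 - 1148*(-387)))/(-322938 - 379271) = (18372 + (-323736 + 444276))/(-702209) = (18372 + 120540)*(-1/702209) = 138912*(-1/702209) = -138912/702209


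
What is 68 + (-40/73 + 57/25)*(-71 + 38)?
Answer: 19787/1825 ≈ 10.842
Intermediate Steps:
68 + (-40/73 + 57/25)*(-71 + 38) = 68 + (-40*1/73 + 57*(1/25))*(-33) = 68 + (-40/73 + 57/25)*(-33) = 68 + (3161/1825)*(-33) = 68 - 104313/1825 = 19787/1825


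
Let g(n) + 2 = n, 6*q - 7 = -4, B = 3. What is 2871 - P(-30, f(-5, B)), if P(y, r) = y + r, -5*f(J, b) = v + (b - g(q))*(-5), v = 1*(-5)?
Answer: 5791/2 ≈ 2895.5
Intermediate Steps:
q = 1/2 (q = 7/6 + (1/6)*(-4) = 7/6 - 2/3 = 1/2 ≈ 0.50000)
g(n) = -2 + n
v = -5
f(J, b) = 5/2 + b (f(J, b) = -(-5 + (b - (-2 + 1/2))*(-5))/5 = -(-5 + (b - 1*(-3/2))*(-5))/5 = -(-5 + (b + 3/2)*(-5))/5 = -(-5 + (3/2 + b)*(-5))/5 = -(-5 + (-15/2 - 5*b))/5 = -(-25/2 - 5*b)/5 = 5/2 + b)
P(y, r) = r + y
2871 - P(-30, f(-5, B)) = 2871 - ((5/2 + 3) - 30) = 2871 - (11/2 - 30) = 2871 - 1*(-49/2) = 2871 + 49/2 = 5791/2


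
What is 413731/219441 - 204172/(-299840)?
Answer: 42214202723/16449297360 ≈ 2.5663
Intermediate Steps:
413731/219441 - 204172/(-299840) = 413731*(1/219441) - 204172*(-1/299840) = 413731/219441 + 51043/74960 = 42214202723/16449297360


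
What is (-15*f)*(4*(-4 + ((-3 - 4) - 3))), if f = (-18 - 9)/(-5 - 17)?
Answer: 11340/11 ≈ 1030.9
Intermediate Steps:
f = 27/22 (f = -27/(-22) = -27*(-1/22) = 27/22 ≈ 1.2273)
(-15*f)*(4*(-4 + ((-3 - 4) - 3))) = (-15*27/22)*(4*(-4 + ((-3 - 4) - 3))) = -810*(-4 + (-7 - 3))/11 = -810*(-4 - 10)/11 = -810*(-14)/11 = -405/22*(-56) = 11340/11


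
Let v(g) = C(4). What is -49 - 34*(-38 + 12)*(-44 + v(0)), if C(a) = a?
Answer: -35409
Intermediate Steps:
v(g) = 4
-49 - 34*(-38 + 12)*(-44 + v(0)) = -49 - 34*(-38 + 12)*(-44 + 4) = -49 - (-884)*(-40) = -49 - 34*1040 = -49 - 35360 = -35409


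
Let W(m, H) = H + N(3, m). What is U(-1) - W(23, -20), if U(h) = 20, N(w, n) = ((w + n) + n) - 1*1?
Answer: -8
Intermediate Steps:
N(w, n) = -1 + w + 2*n (N(w, n) = ((n + w) + n) - 1 = (w + 2*n) - 1 = -1 + w + 2*n)
W(m, H) = 2 + H + 2*m (W(m, H) = H + (-1 + 3 + 2*m) = H + (2 + 2*m) = 2 + H + 2*m)
U(-1) - W(23, -20) = 20 - (2 - 20 + 2*23) = 20 - (2 - 20 + 46) = 20 - 1*28 = 20 - 28 = -8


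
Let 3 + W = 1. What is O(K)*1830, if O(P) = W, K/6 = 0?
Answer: -3660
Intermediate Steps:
K = 0 (K = 6*0 = 0)
W = -2 (W = -3 + 1 = -2)
O(P) = -2
O(K)*1830 = -2*1830 = -3660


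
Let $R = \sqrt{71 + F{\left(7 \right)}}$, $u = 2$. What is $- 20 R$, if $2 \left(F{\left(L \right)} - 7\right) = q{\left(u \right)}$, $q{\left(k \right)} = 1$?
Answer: $- 10 \sqrt{314} \approx -177.2$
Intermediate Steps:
$F{\left(L \right)} = \frac{15}{2}$ ($F{\left(L \right)} = 7 + \frac{1}{2} \cdot 1 = 7 + \frac{1}{2} = \frac{15}{2}$)
$R = \frac{\sqrt{314}}{2}$ ($R = \sqrt{71 + \frac{15}{2}} = \sqrt{\frac{157}{2}} = \frac{\sqrt{314}}{2} \approx 8.86$)
$- 20 R = - 20 \frac{\sqrt{314}}{2} = - 10 \sqrt{314}$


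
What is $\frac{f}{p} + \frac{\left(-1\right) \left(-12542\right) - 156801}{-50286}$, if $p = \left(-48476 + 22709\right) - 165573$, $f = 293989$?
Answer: $\frac{2136497701}{1603620540} \approx 1.3323$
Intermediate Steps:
$p = -191340$ ($p = -25767 - 165573 = -191340$)
$\frac{f}{p} + \frac{\left(-1\right) \left(-12542\right) - 156801}{-50286} = \frac{293989}{-191340} + \frac{\left(-1\right) \left(-12542\right) - 156801}{-50286} = 293989 \left(- \frac{1}{191340}\right) + \left(12542 - 156801\right) \left(- \frac{1}{50286}\right) = - \frac{293989}{191340} - - \frac{144259}{50286} = - \frac{293989}{191340} + \frac{144259}{50286} = \frac{2136497701}{1603620540}$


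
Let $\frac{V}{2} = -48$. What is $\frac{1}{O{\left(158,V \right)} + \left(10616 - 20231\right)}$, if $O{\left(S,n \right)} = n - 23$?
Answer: $- \frac{1}{9734} \approx -0.00010273$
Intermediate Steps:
$V = -96$ ($V = 2 \left(-48\right) = -96$)
$O{\left(S,n \right)} = -23 + n$ ($O{\left(S,n \right)} = n - 23 = -23 + n$)
$\frac{1}{O{\left(158,V \right)} + \left(10616 - 20231\right)} = \frac{1}{\left(-23 - 96\right) + \left(10616 - 20231\right)} = \frac{1}{-119 + \left(10616 - 20231\right)} = \frac{1}{-119 - 9615} = \frac{1}{-9734} = - \frac{1}{9734}$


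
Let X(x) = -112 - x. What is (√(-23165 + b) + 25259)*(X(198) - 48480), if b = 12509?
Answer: -1232386610 - 585480*I*√74 ≈ -1.2324e+9 - 5.0365e+6*I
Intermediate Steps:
(√(-23165 + b) + 25259)*(X(198) - 48480) = (√(-23165 + 12509) + 25259)*((-112 - 1*198) - 48480) = (√(-10656) + 25259)*((-112 - 198) - 48480) = (12*I*√74 + 25259)*(-310 - 48480) = (25259 + 12*I*√74)*(-48790) = -1232386610 - 585480*I*√74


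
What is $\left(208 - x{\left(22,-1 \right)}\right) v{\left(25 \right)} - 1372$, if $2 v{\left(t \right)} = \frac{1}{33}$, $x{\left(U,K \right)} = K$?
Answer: $- \frac{8213}{6} \approx -1368.8$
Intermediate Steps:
$v{\left(t \right)} = \frac{1}{66}$ ($v{\left(t \right)} = \frac{1}{2 \cdot 33} = \frac{1}{2} \cdot \frac{1}{33} = \frac{1}{66}$)
$\left(208 - x{\left(22,-1 \right)}\right) v{\left(25 \right)} - 1372 = \left(208 - -1\right) \frac{1}{66} - 1372 = \left(208 + 1\right) \frac{1}{66} - 1372 = 209 \cdot \frac{1}{66} - 1372 = \frac{19}{6} - 1372 = - \frac{8213}{6}$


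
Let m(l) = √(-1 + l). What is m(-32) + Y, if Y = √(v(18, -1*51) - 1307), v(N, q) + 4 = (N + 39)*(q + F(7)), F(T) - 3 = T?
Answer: I*(√33 + 8*√57) ≈ 66.143*I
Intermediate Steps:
F(T) = 3 + T
v(N, q) = -4 + (10 + q)*(39 + N) (v(N, q) = -4 + (N + 39)*(q + (3 + 7)) = -4 + (39 + N)*(q + 10) = -4 + (39 + N)*(10 + q) = -4 + (10 + q)*(39 + N))
Y = 8*I*√57 (Y = √((386 + 10*18 + 39*(-1*51) + 18*(-1*51)) - 1307) = √((386 + 180 + 39*(-51) + 18*(-51)) - 1307) = √((386 + 180 - 1989 - 918) - 1307) = √(-2341 - 1307) = √(-3648) = 8*I*√57 ≈ 60.399*I)
m(-32) + Y = √(-1 - 32) + 8*I*√57 = √(-33) + 8*I*√57 = I*√33 + 8*I*√57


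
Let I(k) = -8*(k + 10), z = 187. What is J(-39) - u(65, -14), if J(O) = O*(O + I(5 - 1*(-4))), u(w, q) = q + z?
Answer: 7276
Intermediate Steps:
I(k) = -80 - 8*k (I(k) = -8*(10 + k) = -80 - 8*k)
u(w, q) = 187 + q (u(w, q) = q + 187 = 187 + q)
J(O) = O*(-152 + O) (J(O) = O*(O + (-80 - 8*(5 - 1*(-4)))) = O*(O + (-80 - 8*(5 + 4))) = O*(O + (-80 - 8*9)) = O*(O + (-80 - 72)) = O*(O - 152) = O*(-152 + O))
J(-39) - u(65, -14) = -39*(-152 - 39) - (187 - 14) = -39*(-191) - 1*173 = 7449 - 173 = 7276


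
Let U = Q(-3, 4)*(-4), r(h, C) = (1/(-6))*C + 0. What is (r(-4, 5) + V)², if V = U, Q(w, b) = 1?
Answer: 841/36 ≈ 23.361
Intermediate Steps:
r(h, C) = -C/6 (r(h, C) = (1*(-⅙))*C + 0 = -C/6 + 0 = -C/6)
U = -4 (U = 1*(-4) = -4)
V = -4
(r(-4, 5) + V)² = (-⅙*5 - 4)² = (-⅚ - 4)² = (-29/6)² = 841/36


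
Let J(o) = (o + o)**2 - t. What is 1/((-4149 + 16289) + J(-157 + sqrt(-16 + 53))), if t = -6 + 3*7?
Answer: 110869/12233566329 + 1256*sqrt(37)/12233566329 ≈ 9.6872e-6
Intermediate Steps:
t = 15 (t = -6 + 21 = 15)
J(o) = -15 + 4*o**2 (J(o) = (o + o)**2 - 1*15 = (2*o)**2 - 15 = 4*o**2 - 15 = -15 + 4*o**2)
1/((-4149 + 16289) + J(-157 + sqrt(-16 + 53))) = 1/((-4149 + 16289) + (-15 + 4*(-157 + sqrt(-16 + 53))**2)) = 1/(12140 + (-15 + 4*(-157 + sqrt(37))**2)) = 1/(12125 + 4*(-157 + sqrt(37))**2)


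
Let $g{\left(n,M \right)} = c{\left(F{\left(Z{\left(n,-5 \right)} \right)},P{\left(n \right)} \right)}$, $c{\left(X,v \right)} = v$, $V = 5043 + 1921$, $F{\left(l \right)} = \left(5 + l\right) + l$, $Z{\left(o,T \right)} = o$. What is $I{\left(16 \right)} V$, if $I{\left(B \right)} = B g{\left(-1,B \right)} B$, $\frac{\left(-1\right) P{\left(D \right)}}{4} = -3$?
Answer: $21393408$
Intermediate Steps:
$F{\left(l \right)} = 5 + 2 l$
$P{\left(D \right)} = 12$ ($P{\left(D \right)} = \left(-4\right) \left(-3\right) = 12$)
$V = 6964$
$g{\left(n,M \right)} = 12$
$I{\left(B \right)} = 12 B^{2}$ ($I{\left(B \right)} = B 12 B = 12 B B = 12 B^{2}$)
$I{\left(16 \right)} V = 12 \cdot 16^{2} \cdot 6964 = 12 \cdot 256 \cdot 6964 = 3072 \cdot 6964 = 21393408$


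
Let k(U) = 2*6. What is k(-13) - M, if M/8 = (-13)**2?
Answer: -1340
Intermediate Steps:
M = 1352 (M = 8*(-13)**2 = 8*169 = 1352)
k(U) = 12
k(-13) - M = 12 - 1*1352 = 12 - 1352 = -1340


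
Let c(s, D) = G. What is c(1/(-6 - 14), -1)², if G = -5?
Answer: 25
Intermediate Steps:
c(s, D) = -5
c(1/(-6 - 14), -1)² = (-5)² = 25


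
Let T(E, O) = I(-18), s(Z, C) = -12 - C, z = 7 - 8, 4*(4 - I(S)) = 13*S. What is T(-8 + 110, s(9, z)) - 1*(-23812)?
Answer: 47749/2 ≈ 23875.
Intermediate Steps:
I(S) = 4 - 13*S/4
z = -1
T(E, O) = 125/2 (T(E, O) = 4 - 13/4*(-18) = 4 + 117/2 = 125/2)
T(-8 + 110, s(9, z)) - 1*(-23812) = 125/2 - 1*(-23812) = 125/2 + 23812 = 47749/2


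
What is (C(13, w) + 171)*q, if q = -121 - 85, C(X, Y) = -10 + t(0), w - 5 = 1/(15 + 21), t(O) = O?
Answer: -33166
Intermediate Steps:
w = 181/36 (w = 5 + 1/(15 + 21) = 5 + 1/36 = 181/36 ≈ 5.0278)
C(X, Y) = -10 (C(X, Y) = -10 + 0 = -10)
q = -206
(C(13, w) + 171)*q = (-10 + 171)*(-206) = 161*(-206) = -33166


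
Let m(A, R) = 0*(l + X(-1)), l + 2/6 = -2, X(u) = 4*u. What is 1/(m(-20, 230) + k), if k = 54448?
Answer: 1/54448 ≈ 1.8366e-5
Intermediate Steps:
l = -7/3 (l = -1/3 - 2 = -7/3 ≈ -2.3333)
m(A, R) = 0 (m(A, R) = 0*(-7/3 + 4*(-1)) = 0*(-7/3 - 4) = 0*(-19/3) = 0)
1/(m(-20, 230) + k) = 1/(0 + 54448) = 1/54448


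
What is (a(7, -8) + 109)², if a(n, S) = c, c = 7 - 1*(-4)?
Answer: 14400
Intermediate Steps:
c = 11 (c = 7 + 4 = 11)
a(n, S) = 11
(a(7, -8) + 109)² = (11 + 109)² = 120² = 14400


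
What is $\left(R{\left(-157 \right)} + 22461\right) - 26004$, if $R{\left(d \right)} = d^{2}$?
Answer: $21106$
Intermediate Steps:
$\left(R{\left(-157 \right)} + 22461\right) - 26004 = \left(\left(-157\right)^{2} + 22461\right) - 26004 = \left(24649 + 22461\right) - 26004 = 47110 - 26004 = 21106$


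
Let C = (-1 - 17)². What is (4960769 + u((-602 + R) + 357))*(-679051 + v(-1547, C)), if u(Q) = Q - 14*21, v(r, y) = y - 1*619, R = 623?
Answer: -3370135642138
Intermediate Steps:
C = 324 (C = (-18)² = 324)
v(r, y) = -619 + y (v(r, y) = y - 619 = -619 + y)
u(Q) = -294 + Q (u(Q) = Q - 294 = -294 + Q)
(4960769 + u((-602 + R) + 357))*(-679051 + v(-1547, C)) = (4960769 + (-294 + ((-602 + 623) + 357)))*(-679051 + (-619 + 324)) = (4960769 + (-294 + (21 + 357)))*(-679051 - 295) = (4960769 + (-294 + 378))*(-679346) = (4960769 + 84)*(-679346) = 4960853*(-679346) = -3370135642138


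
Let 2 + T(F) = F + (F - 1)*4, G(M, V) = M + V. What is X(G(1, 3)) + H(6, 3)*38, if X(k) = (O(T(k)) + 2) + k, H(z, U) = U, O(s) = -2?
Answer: 118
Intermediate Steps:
T(F) = -6 + 5*F (T(F) = -2 + (F + (F - 1)*4) = -2 + (F + (-1 + F)*4) = -2 + (F + (-4 + 4*F)) = -2 + (-4 + 5*F) = -6 + 5*F)
X(k) = k (X(k) = (-2 + 2) + k = 0 + k = k)
X(G(1, 3)) + H(6, 3)*38 = (1 + 3) + 3*38 = 4 + 114 = 118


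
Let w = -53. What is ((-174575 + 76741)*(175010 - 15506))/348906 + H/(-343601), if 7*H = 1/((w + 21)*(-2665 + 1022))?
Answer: -328889599082432207143/7353552348104032 ≈ -44725.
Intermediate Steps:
H = 1/368032 (H = (1/((-53 + 21)*(-2665 + 1022)))/7 = (1/(-32*(-1643)))/7 = (-1/32*(-1/1643))/7 = (⅐)*(1/52576) = 1/368032 ≈ 2.7172e-6)
((-174575 + 76741)*(175010 - 15506))/348906 + H/(-343601) = ((-174575 + 76741)*(175010 - 15506))/348906 + (1/368032)/(-343601) = -97834*159504*(1/348906) + (1/368032)*(-1/343601) = -15604914336*1/348906 - 1/126456163232 = -2600819056/58151 - 1/126456163232 = -328889599082432207143/7353552348104032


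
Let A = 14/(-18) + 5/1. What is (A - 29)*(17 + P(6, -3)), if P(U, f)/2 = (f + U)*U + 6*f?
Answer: -3791/9 ≈ -421.22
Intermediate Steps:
P(U, f) = 12*f + 2*U*(U + f) (P(U, f) = 2*((f + U)*U + 6*f) = 2*((U + f)*U + 6*f) = 2*(U*(U + f) + 6*f) = 2*(6*f + U*(U + f)) = 12*f + 2*U*(U + f))
A = 38/9 (A = 14*(-1/18) + 5*1 = -7/9 + 5 = 38/9 ≈ 4.2222)
(A - 29)*(17 + P(6, -3)) = (38/9 - 29)*(17 + (2*6² + 12*(-3) + 2*6*(-3))) = -223*(17 + (2*36 - 36 - 36))/9 = -223*(17 + (72 - 36 - 36))/9 = -223*(17 + 0)/9 = -223/9*17 = -3791/9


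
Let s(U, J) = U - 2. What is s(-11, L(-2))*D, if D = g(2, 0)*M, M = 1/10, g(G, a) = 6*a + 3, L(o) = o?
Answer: -39/10 ≈ -3.9000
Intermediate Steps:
g(G, a) = 3 + 6*a
M = 1/10 ≈ 0.10000
s(U, J) = -2 + U
D = 3/10 (D = (3 + 6*0)*(1/10) = (3 + 0)*(1/10) = 3*(1/10) = 3/10 ≈ 0.30000)
s(-11, L(-2))*D = (-2 - 11)*(3/10) = -13*3/10 = -39/10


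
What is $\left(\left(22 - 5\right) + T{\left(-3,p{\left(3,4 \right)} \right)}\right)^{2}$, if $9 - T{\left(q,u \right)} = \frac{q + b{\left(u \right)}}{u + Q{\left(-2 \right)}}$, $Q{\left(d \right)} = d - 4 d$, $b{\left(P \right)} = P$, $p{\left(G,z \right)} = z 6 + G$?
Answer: $\frac{77284}{121} \approx 638.71$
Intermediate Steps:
$p{\left(G,z \right)} = G + 6 z$ ($p{\left(G,z \right)} = 6 z + G = G + 6 z$)
$Q{\left(d \right)} = - 3 d$
$T{\left(q,u \right)} = 9 - \frac{q + u}{6 + u}$ ($T{\left(q,u \right)} = 9 - \frac{q + u}{u - -6} = 9 - \frac{q + u}{u + 6} = 9 - \frac{q + u}{6 + u}$)
$\left(\left(22 - 5\right) + T{\left(-3,p{\left(3,4 \right)} \right)}\right)^{2} = \left(\left(22 - 5\right) + \frac{54 - -3 + 8 \left(3 + 6 \cdot 4\right)}{6 + \left(3 + 6 \cdot 4\right)}\right)^{2} = \left(17 + \frac{54 + 3 + 8 \left(3 + 24\right)}{6 + \left(3 + 24\right)}\right)^{2} = \left(17 + \frac{54 + 3 + 8 \cdot 27}{6 + 27}\right)^{2} = \left(17 + \frac{54 + 3 + 216}{33}\right)^{2} = \left(17 + \frac{1}{33} \cdot 273\right)^{2} = \left(17 + \frac{91}{11}\right)^{2} = \left(\frac{278}{11}\right)^{2} = \frac{77284}{121}$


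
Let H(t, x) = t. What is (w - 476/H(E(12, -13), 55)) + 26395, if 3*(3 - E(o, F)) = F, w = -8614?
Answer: 194877/11 ≈ 17716.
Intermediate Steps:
E(o, F) = 3 - F/3
(w - 476/H(E(12, -13), 55)) + 26395 = (-8614 - 476/(3 - ⅓*(-13))) + 26395 = (-8614 - 476/(3 + 13/3)) + 26395 = (-8614 - 476/22/3) + 26395 = (-8614 - 476*3/22) + 26395 = (-8614 - 714/11) + 26395 = -95468/11 + 26395 = 194877/11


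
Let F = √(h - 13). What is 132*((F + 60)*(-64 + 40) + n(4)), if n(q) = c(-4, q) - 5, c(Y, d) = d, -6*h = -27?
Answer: -190212 - 1584*I*√34 ≈ -1.9021e+5 - 9236.2*I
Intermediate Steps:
h = 9/2 (h = -⅙*(-27) = 9/2 ≈ 4.5000)
F = I*√34/2 (F = √(9/2 - 13) = √(-17/2) = I*√34/2 ≈ 2.9155*I)
n(q) = -5 + q (n(q) = q - 5 = -5 + q)
132*((F + 60)*(-64 + 40) + n(4)) = 132*((I*√34/2 + 60)*(-64 + 40) + (-5 + 4)) = 132*((60 + I*√34/2)*(-24) - 1) = 132*((-1440 - 12*I*√34) - 1) = 132*(-1441 - 12*I*√34) = -190212 - 1584*I*√34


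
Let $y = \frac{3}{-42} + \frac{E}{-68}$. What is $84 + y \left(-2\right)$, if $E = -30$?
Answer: $\frac{9908}{119} \approx 83.26$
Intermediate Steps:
$y = \frac{44}{119}$ ($y = \frac{3}{-42} - \frac{30}{-68} = 3 \left(- \frac{1}{42}\right) - - \frac{15}{34} = - \frac{1}{14} + \frac{15}{34} = \frac{44}{119} \approx 0.36975$)
$84 + y \left(-2\right) = 84 + \frac{44}{119} \left(-2\right) = 84 - \frac{88}{119} = \frac{9908}{119}$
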